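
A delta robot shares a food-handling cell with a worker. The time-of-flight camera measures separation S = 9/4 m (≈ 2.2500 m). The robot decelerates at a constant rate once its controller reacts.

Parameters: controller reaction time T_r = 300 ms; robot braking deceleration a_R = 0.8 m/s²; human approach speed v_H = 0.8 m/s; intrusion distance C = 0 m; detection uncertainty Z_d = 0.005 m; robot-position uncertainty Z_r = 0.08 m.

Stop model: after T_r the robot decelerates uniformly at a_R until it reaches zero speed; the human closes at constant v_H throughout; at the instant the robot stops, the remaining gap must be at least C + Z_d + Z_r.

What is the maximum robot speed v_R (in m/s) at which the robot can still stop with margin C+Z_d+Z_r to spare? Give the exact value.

v_R_max = 1 m/s = 1.0000 m/s

at the boundary: (5/8)·v² + (13/10)·v + (-77/40) = 0
  disc = (13/10)² − 4·(5/8)·(-77/40) = 2601/400 ; √disc = 51/20
  v_R = (−(13/10) + 51/20) / (2·(5/8)) = 1 m/s
check:
stop time T_s = 1/(4/5) = 1.2500 s
robot in T_r: 1.0000·0.3000 = 0.3000 m
robot under decel: 1.0000²/(2·0.8000) = 0.6250 m
human closes 0.8000·1.5500 = 1.2400 m
residual clearance needed = 0.0000+0.0050+0.0800 = 0.0850 m
sum ≈ 0.3000+0.6250+1.2400+0.0850 ≈ 2.2500 m = S ✓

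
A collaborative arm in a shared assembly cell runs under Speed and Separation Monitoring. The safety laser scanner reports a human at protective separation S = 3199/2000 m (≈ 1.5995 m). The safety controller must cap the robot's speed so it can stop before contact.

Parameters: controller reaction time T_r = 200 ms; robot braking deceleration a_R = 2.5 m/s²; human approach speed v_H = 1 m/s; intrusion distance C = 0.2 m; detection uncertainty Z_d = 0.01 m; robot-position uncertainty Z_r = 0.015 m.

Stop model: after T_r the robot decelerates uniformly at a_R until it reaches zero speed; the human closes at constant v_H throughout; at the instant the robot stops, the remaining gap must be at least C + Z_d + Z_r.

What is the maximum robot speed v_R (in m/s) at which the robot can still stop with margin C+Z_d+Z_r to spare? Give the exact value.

v_R_max = 27/20 m/s = 1.3500 m/s

at the boundary: (1/5)·v² + (3/5)·v + (-2349/2000) = 0
  disc = (3/5)² − 4·(1/5)·(-2349/2000) = 3249/2500 ; √disc = 57/50
  v_R = (−(3/5) + 57/50) / (2·(1/5)) = 27/20 m/s
check:
braking lasts T_s = (27/20)/(5/2) = 0.5400 s
reaction-phase robot travel = 1.3500·0.2000 = 0.2700 m
robot under decel: 1.3500²/(2·2.5000) = 0.3645 m
human over T_r+T_s: 1.0000·(0.2000+0.5400) = 0.7400 m
margins: 0.2000+0.0100+0.0150 = 0.2250 m
sum ≈ 0.2700+0.3645+0.7400+0.2250 ≈ 1.5995 m = S ✓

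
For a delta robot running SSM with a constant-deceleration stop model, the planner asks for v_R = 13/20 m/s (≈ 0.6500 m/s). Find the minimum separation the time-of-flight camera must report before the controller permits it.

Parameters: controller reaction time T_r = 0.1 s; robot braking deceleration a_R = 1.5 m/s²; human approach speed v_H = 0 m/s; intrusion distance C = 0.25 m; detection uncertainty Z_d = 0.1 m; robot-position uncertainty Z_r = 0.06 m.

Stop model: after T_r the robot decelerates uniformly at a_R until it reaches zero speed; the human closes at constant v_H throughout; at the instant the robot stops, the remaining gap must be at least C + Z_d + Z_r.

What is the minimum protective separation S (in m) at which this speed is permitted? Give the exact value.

T_s = v_R/a_R = (13/20)/(3/2) = 0.4333 s
robot in T_r: 0.6500·0.1000 = 0.0650 m
robot covers 0.6500·0.4333 − ½·1.5000·0.4333² = 0.1408 m while stopping
person approaches 0.0000·(0.1000+0.4333) = 0.0000 m
margins: 0.2500+0.1000+0.0600 = 0.4100 m
S_min ≈ 0.0650+0.1408+0.0000+0.4100  ⇒  S_min = 739/1200 m

S_min = 739/1200 m = 0.6158 m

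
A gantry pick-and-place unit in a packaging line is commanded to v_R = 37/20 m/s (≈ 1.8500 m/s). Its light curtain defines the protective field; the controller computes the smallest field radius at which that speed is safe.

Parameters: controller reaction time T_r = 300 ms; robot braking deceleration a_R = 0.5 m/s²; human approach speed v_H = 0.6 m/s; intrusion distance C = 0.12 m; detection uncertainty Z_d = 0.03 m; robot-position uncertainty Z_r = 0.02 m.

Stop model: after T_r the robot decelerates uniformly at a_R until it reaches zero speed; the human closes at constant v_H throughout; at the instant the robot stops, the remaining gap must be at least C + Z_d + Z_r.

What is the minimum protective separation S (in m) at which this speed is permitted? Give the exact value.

braking lasts T_s = (37/20)/(1/2) = 3.7000 s
robot in T_r: 1.8500·0.3000 = 0.5550 m
robot covers 1.8500·3.7000 − ½·0.5000·3.7000² = 3.4225 m while stopping
person approaches 0.6000·(0.3000+3.7000) = 2.4000 m
C+Z_d+Z_r = 0.1200+0.0300+0.0200 = 0.1700 m
S_min ≈ 0.5550+3.4225+2.4000+0.1700  ⇒  S_min = 2619/400 m

S_min = 2619/400 m = 6.5475 m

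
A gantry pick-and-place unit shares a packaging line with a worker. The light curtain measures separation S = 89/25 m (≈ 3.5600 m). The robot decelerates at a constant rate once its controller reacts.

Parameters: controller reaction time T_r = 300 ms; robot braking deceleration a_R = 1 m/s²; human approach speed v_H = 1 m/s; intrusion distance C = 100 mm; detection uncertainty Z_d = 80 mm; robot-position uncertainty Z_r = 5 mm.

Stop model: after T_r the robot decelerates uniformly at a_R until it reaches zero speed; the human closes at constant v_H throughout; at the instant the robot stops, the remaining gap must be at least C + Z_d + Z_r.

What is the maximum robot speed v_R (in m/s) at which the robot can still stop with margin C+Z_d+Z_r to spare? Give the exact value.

v_R_max = 3/2 m/s = 1.5000 m/s

quadratic (1/2)·v² + (13/10)·v + (-123/40) = 0
  disc = (13/10)² − 4·(1/2)·(-123/40) = 196/25 ; √disc = 14/5
  v_R = (−(13/10) + 14/5) / (2·(1/2)) = 3/2 m/s
check:
T_s = v_R/a_R = (3/2)/1 = 1.5000 s
reaction-phase robot travel = 1.5000·0.3000 = 0.4500 m
robot covers 1.5000·1.5000 − ½·1.0000·1.5000² = 1.1250 m while stopping
human over T_r+T_s: 1.0000·(0.3000+1.5000) = 1.8000 m
margins: 0.1000+0.0800+0.0050 = 0.1850 m
sum ≈ 0.4500+1.1250+1.8000+0.1850 ≈ 3.5600 m = S ✓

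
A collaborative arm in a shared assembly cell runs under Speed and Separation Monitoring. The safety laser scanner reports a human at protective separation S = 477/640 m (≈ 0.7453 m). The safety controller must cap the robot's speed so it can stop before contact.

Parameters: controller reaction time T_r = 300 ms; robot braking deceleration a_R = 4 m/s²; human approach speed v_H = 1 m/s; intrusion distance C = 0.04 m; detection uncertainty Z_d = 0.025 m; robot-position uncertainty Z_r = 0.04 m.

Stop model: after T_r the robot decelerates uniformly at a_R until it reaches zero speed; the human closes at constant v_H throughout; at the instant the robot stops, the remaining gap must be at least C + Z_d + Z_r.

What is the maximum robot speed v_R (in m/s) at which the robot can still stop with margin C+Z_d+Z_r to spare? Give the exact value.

collect terms ⇒ (1/8)·v_R² + (11/20)·v_R + (-1089/3200) = 0
  disc = (11/20)² − 4·(1/8)·(-1089/3200) = 121/256 ; √disc = 11/16
  v_R = (−(11/20) + 11/16) / (2·(1/8)) = 11/20 m/s
check:
braking lasts T_s = (11/20)/4 = 0.1375 s
reaction-phase robot travel = 0.5500·0.3000 = 0.1650 m
robot covers 0.5500·0.1375 − ½·4.0000·0.1375² = 0.0378 m while stopping
person approaches 1.0000·(0.3000+0.1375) = 0.4375 m
margins: 0.0400+0.0250+0.0400 = 0.1050 m
sum ≈ 0.1650+0.0378+0.4375+0.1050 ≈ 0.7453 m = S ✓

v_R_max = 11/20 m/s = 0.5500 m/s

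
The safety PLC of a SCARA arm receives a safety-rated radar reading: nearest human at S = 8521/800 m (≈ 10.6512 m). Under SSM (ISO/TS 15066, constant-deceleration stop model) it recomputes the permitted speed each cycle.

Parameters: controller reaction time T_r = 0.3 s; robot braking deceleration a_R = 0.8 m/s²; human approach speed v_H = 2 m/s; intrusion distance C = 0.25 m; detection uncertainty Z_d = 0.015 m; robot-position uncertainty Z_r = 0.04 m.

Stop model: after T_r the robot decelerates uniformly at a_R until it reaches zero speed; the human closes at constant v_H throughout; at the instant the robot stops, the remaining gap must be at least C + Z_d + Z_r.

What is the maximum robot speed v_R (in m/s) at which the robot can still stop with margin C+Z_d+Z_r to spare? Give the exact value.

v_R_max = 23/10 m/s = 2.3000 m/s

quadratic (5/8)·v² + (14/5)·v + (-7797/800) = 0
  disc = (14/5)² − 4·(5/8)·(-7797/800) = 51529/1600 ; √disc = 227/40
  v_R = (−(14/5) + 227/40) / (2·(5/8)) = 23/10 m/s
check:
braking lasts T_s = (23/10)/(4/5) = 2.8750 s
robot covers v_R·T_r = 2.3000·0.3000 = 0.6900 m before braking
braking distance = 2.3000²/(2·0.8000) = 3.3062 m
human over T_r+T_s: 2.0000·(0.3000+2.8750) = 6.3500 m
residual clearance needed = 0.2500+0.0150+0.0400 = 0.3050 m
sum ≈ 0.6900+3.3062+6.3500+0.3050 ≈ 10.6512 m = S ✓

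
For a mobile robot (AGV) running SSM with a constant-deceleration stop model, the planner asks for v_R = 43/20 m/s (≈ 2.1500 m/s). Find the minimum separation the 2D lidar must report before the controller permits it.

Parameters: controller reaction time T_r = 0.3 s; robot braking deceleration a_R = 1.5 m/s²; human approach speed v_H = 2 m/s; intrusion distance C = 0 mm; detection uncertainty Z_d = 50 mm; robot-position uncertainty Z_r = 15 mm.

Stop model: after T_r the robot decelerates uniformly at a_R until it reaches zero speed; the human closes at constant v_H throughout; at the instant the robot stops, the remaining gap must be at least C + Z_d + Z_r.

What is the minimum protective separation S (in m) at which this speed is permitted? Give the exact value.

T_s = v_R/a_R = (43/20)/(3/2) = 1.4333 s
robot in T_r: 2.1500·0.3000 = 0.6450 m
braking distance = 2.1500²/(2·1.5000) = 1.5408 m
human over T_r+T_s: 2.0000·(0.3000+1.4333) = 3.4667 m
margins: 0.0000+0.0500+0.0150 = 0.0650 m
S_min ≈ 0.6450+1.5408+3.4667+0.0650  ⇒  S_min = 2287/400 m

S_min = 2287/400 m = 5.7175 m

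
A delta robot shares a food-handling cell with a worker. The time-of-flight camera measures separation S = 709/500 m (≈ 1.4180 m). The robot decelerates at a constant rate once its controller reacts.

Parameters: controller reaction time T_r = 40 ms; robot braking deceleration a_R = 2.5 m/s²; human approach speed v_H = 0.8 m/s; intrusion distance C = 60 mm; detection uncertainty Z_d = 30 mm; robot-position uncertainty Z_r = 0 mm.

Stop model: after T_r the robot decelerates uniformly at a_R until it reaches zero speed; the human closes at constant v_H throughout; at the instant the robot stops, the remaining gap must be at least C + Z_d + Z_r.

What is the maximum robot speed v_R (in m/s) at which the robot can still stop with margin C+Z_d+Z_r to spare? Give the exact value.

v_R_max = 9/5 m/s = 1.8000 m/s

collect terms ⇒ (1/5)·v_R² + (9/25)·v_R + (-162/125) = 0
  disc = (9/25)² − 4·(1/5)·(-162/125) = 729/625 ; √disc = 27/25
  v_R = (−(9/25) + 27/25) / (2·(1/5)) = 9/5 m/s
check:
braking lasts T_s = (9/5)/(5/2) = 0.7200 s
robot covers v_R·T_r = 1.8000·0.0400 = 0.0720 m before braking
robot under decel: 1.8000²/(2·2.5000) = 0.6480 m
human over T_r+T_s: 0.8000·(0.0400+0.7200) = 0.6080 m
margins: 0.0600+0.0300+0.0000 = 0.0900 m
sum ≈ 0.0720+0.6480+0.6080+0.0900 ≈ 1.4180 m = S ✓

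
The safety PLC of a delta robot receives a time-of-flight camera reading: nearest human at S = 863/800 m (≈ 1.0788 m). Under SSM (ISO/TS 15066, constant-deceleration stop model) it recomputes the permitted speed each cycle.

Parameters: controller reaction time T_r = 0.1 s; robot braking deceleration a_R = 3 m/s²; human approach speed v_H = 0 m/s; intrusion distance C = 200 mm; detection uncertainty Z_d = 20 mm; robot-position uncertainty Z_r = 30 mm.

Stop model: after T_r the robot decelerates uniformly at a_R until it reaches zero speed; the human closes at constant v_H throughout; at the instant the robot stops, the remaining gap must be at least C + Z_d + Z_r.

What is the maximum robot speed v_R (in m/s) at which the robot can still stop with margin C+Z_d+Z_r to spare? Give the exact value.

quadratic (1/6)·v² + (1/10)·v + (-663/800) = 0
  disc = (1/10)² − 4·(1/6)·(-663/800) = 9/16 ; √disc = 3/4
  v_R = (−(1/10) + 3/4) / (2·(1/6)) = 39/20 m/s
check:
stop time T_s = (39/20)/3 = 0.6500 s
robot covers v_R·T_r = 1.9500·0.1000 = 0.1950 m before braking
robot covers 1.9500·0.6500 − ½·3.0000·0.6500² = 0.6338 m while stopping
human over T_r+T_s: 0.0000·(0.1000+0.6500) = 0.0000 m
residual clearance needed = 0.2000+0.0200+0.0300 = 0.2500 m
sum ≈ 0.1950+0.6338+0.0000+0.2500 ≈ 1.0788 m = S ✓

v_R_max = 39/20 m/s = 1.9500 m/s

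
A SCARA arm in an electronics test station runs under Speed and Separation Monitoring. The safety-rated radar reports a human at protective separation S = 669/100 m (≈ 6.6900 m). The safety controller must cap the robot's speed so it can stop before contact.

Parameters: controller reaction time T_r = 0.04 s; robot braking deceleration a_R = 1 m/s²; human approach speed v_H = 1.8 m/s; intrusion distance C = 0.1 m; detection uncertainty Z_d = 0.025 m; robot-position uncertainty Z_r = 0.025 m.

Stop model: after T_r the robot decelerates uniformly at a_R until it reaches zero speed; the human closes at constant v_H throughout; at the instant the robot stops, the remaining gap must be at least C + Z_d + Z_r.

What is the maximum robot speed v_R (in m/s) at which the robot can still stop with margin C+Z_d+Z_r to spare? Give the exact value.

collect terms ⇒ (1/2)·v_R² + (46/25)·v_R + (-1617/250) = 0
  disc = (46/25)² − 4·(1/2)·(-1617/250) = 10201/625 ; √disc = 101/25
  v_R = (−(46/25) + 101/25) / (2·(1/2)) = 11/5 m/s
check:
stop time T_s = (11/5)/1 = 2.2000 s
robot covers v_R·T_r = 2.2000·0.0400 = 0.0880 m before braking
robot under decel: 2.2000²/(2·1.0000) = 2.4200 m
person approaches 1.8000·(0.0400+2.2000) = 4.0320 m
residual clearance needed = 0.1000+0.0250+0.0250 = 0.1500 m
sum ≈ 0.0880+2.4200+4.0320+0.1500 ≈ 6.6900 m = S ✓

v_R_max = 11/5 m/s = 2.2000 m/s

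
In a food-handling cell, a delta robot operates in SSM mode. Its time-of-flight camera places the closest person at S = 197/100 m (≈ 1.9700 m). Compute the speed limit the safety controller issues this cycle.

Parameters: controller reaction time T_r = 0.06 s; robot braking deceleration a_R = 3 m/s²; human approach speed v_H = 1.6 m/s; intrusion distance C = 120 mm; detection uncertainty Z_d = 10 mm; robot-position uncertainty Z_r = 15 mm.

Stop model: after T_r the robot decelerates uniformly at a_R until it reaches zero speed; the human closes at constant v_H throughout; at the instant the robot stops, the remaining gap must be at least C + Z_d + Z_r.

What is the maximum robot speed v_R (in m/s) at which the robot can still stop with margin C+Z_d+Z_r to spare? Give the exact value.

v_R_max = 19/10 m/s = 1.9000 m/s

quadratic (1/6)·v² + (89/150)·v + (-1729/1000) = 0
  disc = (89/150)² − 4·(1/6)·(-1729/1000) = 8464/5625 ; √disc = 92/75
  v_R = (−(89/150) + 92/75) / (2·(1/6)) = 19/10 m/s
check:
braking lasts T_s = (19/10)/3 = 0.6333 s
reaction-phase robot travel = 1.9000·0.0600 = 0.1140 m
robot under decel: 1.9000²/(2·3.0000) = 0.6017 m
human over T_r+T_s: 1.6000·(0.0600+0.6333) = 1.1093 m
C+Z_d+Z_r = 0.1200+0.0100+0.0150 = 0.1450 m
sum ≈ 0.1140+0.6017+1.1093+0.1450 ≈ 1.9700 m = S ✓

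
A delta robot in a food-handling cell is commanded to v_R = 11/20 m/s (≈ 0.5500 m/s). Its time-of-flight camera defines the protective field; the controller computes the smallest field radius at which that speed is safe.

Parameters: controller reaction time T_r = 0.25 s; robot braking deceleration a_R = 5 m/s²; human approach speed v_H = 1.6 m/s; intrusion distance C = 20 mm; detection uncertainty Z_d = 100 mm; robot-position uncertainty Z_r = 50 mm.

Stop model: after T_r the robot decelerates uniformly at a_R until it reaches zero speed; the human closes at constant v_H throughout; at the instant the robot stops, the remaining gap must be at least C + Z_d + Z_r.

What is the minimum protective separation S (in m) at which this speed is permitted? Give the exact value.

S_min = 731/800 m = 0.9137 m

stop time T_s = (11/20)/5 = 0.1100 s
reaction-phase robot travel = 0.5500·0.2500 = 0.1375 m
robot covers 0.5500·0.1100 − ½·5.0000·0.1100² = 0.0302 m while stopping
human closes 1.6000·0.3600 = 0.5760 m
residual clearance needed = 0.0200+0.1000+0.0500 = 0.1700 m
S_min ≈ 0.1375+0.0302+0.5760+0.1700  ⇒  S_min = 731/800 m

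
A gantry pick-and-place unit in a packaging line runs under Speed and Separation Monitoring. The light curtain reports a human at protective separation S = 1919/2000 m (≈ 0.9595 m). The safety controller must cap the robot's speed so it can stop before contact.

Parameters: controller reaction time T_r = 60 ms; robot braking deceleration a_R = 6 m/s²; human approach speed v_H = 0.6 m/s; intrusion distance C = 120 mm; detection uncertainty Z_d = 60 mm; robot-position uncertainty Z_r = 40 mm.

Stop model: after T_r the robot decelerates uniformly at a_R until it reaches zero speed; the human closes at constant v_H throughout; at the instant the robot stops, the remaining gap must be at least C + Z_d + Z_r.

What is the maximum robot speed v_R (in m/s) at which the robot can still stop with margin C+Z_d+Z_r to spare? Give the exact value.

v_R_max = 21/10 m/s = 2.1000 m/s

collect terms ⇒ (1/12)·v_R² + (4/25)·v_R + (-1407/2000) = 0
  disc = (4/25)² − 4·(1/12)·(-1407/2000) = 2601/10000 ; √disc = 51/100
  v_R = (−(4/25) + 51/100) / (2·(1/12)) = 21/10 m/s
check:
braking lasts T_s = (21/10)/6 = 0.3500 s
robot covers v_R·T_r = 2.1000·0.0600 = 0.1260 m before braking
robot under decel: 2.1000²/(2·6.0000) = 0.3675 m
person approaches 0.6000·(0.0600+0.3500) = 0.2460 m
residual clearance needed = 0.1200+0.0600+0.0400 = 0.2200 m
sum ≈ 0.1260+0.3675+0.2460+0.2200 ≈ 0.9595 m = S ✓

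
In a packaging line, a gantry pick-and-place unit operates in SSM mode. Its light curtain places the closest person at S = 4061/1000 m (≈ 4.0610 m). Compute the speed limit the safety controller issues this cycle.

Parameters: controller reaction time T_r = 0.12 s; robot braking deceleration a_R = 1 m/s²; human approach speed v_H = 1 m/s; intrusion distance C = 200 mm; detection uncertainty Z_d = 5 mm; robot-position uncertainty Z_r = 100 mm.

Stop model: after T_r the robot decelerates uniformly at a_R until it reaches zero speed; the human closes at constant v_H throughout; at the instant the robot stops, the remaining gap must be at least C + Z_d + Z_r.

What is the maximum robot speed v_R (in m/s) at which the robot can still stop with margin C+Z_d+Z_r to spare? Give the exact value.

quadratic (1/2)·v² + (28/25)·v + (-909/250) = 0
  disc = (28/25)² − 4·(1/2)·(-909/250) = 5329/625 ; √disc = 73/25
  v_R = (−(28/25) + 73/25) / (2·(1/2)) = 9/5 m/s
check:
T_s = v_R/a_R = (9/5)/1 = 1.8000 s
robot in T_r: 1.8000·0.1200 = 0.2160 m
robot covers 1.8000·1.8000 − ½·1.0000·1.8000² = 1.6200 m while stopping
human closes 1.0000·1.9200 = 1.9200 m
margins: 0.2000+0.0050+0.1000 = 0.3050 m
sum ≈ 0.2160+1.6200+1.9200+0.3050 ≈ 4.0610 m = S ✓

v_R_max = 9/5 m/s = 1.8000 m/s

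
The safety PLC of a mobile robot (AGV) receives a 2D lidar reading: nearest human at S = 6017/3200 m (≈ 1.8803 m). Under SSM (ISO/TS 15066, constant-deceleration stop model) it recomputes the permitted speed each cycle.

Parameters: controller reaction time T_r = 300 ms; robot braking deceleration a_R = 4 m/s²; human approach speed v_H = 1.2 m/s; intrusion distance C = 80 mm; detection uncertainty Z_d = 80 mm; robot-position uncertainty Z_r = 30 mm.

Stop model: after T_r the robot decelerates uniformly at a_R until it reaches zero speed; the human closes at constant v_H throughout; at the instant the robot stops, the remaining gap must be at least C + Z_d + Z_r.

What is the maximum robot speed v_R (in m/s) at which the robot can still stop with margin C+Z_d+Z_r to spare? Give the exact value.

quadratic (1/8)·v² + (3/5)·v + (-4257/3200) = 0
  disc = (3/5)² − 4·(1/8)·(-4257/3200) = 6561/6400 ; √disc = 81/80
  v_R = (−(3/5) + 81/80) / (2·(1/8)) = 33/20 m/s
check:
braking lasts T_s = (33/20)/4 = 0.4125 s
reaction-phase robot travel = 1.6500·0.3000 = 0.4950 m
robot under decel: 1.6500²/(2·4.0000) = 0.3403 m
human over T_r+T_s: 1.2000·(0.3000+0.4125) = 0.8550 m
residual clearance needed = 0.0800+0.0800+0.0300 = 0.1900 m
sum ≈ 0.4950+0.3403+0.8550+0.1900 ≈ 1.8803 m = S ✓

v_R_max = 33/20 m/s = 1.6500 m/s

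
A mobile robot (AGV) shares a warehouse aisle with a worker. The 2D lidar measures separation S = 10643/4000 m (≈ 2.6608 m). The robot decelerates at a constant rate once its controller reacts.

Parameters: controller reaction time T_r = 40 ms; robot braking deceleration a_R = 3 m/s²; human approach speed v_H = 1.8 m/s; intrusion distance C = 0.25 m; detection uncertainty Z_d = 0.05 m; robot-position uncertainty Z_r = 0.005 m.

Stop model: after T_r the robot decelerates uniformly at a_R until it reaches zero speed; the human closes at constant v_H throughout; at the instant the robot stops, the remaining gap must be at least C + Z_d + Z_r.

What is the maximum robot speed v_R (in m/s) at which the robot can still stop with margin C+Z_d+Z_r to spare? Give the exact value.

collect terms ⇒ (1/6)·v_R² + (16/25)·v_R + (-1827/800) = 0
  disc = (16/25)² − 4·(1/6)·(-1827/800) = 19321/10000 ; √disc = 139/100
  v_R = (−(16/25) + 139/100) / (2·(1/6)) = 9/4 m/s
check:
T_s = v_R/a_R = (9/4)/3 = 0.7500 s
robot covers v_R·T_r = 2.2500·0.0400 = 0.0900 m before braking
robot covers 2.2500·0.7500 − ½·3.0000·0.7500² = 0.8438 m while stopping
human over T_r+T_s: 1.8000·(0.0400+0.7500) = 1.4220 m
C+Z_d+Z_r = 0.2500+0.0500+0.0050 = 0.3050 m
sum ≈ 0.0900+0.8438+1.4220+0.3050 ≈ 2.6608 m = S ✓

v_R_max = 9/4 m/s = 2.2500 m/s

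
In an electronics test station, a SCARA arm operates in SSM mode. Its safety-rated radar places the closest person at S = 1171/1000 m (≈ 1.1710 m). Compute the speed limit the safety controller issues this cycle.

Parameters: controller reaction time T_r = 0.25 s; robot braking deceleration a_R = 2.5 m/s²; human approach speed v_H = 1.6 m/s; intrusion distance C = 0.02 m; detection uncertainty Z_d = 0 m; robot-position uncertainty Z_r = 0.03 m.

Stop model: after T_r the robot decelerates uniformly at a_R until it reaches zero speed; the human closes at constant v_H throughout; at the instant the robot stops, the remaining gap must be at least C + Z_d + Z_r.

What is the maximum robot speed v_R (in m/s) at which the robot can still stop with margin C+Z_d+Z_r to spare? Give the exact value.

v_R_max = 7/10 m/s = 0.7000 m/s

collect terms ⇒ (1/5)·v_R² + (89/100)·v_R + (-721/1000) = 0
  disc = (89/100)² − 4·(1/5)·(-721/1000) = 13689/10000 ; √disc = 117/100
  v_R = (−(89/100) + 117/100) / (2·(1/5)) = 7/10 m/s
check:
stop time T_s = (7/10)/(5/2) = 0.2800 s
robot covers v_R·T_r = 0.7000·0.2500 = 0.1750 m before braking
robot covers 0.7000·0.2800 − ½·2.5000·0.2800² = 0.0980 m while stopping
human closes 1.6000·0.5300 = 0.8480 m
residual clearance needed = 0.0200+0.0000+0.0300 = 0.0500 m
sum ≈ 0.1750+0.0980+0.8480+0.0500 ≈ 1.1710 m = S ✓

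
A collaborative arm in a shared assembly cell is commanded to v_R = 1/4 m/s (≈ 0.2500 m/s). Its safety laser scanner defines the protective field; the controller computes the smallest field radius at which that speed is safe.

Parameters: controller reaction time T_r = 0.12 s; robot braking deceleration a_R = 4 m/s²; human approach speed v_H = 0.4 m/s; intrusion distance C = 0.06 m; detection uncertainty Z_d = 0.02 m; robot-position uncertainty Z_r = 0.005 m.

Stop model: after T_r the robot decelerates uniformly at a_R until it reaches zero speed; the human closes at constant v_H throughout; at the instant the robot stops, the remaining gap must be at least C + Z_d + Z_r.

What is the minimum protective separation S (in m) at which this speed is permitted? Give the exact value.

T_s = v_R/a_R = (1/4)/4 = 0.0625 s
reaction-phase robot travel = 0.2500·0.1200 = 0.0300 m
robot covers 0.2500·0.0625 − ½·4.0000·0.0625² = 0.0078 m while stopping
human over T_r+T_s: 0.4000·(0.1200+0.0625) = 0.0730 m
margins: 0.0600+0.0200+0.0050 = 0.0850 m
S_min ≈ 0.0300+0.0078+0.0730+0.0850  ⇒  S_min = 3133/16000 m

S_min = 3133/16000 m = 0.1958 m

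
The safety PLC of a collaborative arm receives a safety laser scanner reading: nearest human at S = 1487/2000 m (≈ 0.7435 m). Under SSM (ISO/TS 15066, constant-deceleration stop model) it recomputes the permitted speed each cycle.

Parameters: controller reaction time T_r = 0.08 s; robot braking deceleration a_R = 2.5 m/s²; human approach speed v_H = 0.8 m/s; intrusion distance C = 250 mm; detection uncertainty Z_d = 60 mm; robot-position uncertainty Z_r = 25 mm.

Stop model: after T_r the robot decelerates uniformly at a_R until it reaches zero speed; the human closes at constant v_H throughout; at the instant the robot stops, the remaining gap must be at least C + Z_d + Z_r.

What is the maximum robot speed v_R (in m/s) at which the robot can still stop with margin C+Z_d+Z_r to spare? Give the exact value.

collect terms ⇒ (1/5)·v_R² + (2/5)·v_R + (-689/2000) = 0
  disc = (2/5)² − 4·(1/5)·(-689/2000) = 1089/2500 ; √disc = 33/50
  v_R = (−(2/5) + 33/50) / (2·(1/5)) = 13/20 m/s
check:
braking lasts T_s = (13/20)/(5/2) = 0.2600 s
reaction-phase robot travel = 0.6500·0.0800 = 0.0520 m
robot under decel: 0.6500²/(2·2.5000) = 0.0845 m
person approaches 0.8000·(0.0800+0.2600) = 0.2720 m
margins: 0.2500+0.0600+0.0250 = 0.3350 m
sum ≈ 0.0520+0.0845+0.2720+0.3350 ≈ 0.7435 m = S ✓

v_R_max = 13/20 m/s = 0.6500 m/s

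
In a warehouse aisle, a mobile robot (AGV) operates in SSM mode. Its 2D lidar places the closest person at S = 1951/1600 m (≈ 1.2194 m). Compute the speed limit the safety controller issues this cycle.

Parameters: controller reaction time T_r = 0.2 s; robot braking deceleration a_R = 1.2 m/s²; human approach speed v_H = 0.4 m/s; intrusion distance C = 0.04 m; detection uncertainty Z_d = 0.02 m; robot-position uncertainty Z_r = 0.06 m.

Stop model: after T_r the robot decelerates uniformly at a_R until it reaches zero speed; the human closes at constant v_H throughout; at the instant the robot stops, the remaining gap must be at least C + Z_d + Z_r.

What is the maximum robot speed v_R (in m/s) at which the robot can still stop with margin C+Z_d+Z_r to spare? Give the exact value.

at the boundary: (5/12)·v² + (8/15)·v + (-1631/1600) = 0
  disc = (8/15)² − 4·(5/12)·(-1631/1600) = 28561/14400 ; √disc = 169/120
  v_R = (−(8/15) + 169/120) / (2·(5/12)) = 21/20 m/s
check:
braking lasts T_s = (21/20)/(6/5) = 0.8750 s
reaction-phase robot travel = 1.0500·0.2000 = 0.2100 m
braking distance = 1.0500²/(2·1.2000) = 0.4594 m
human closes 0.4000·1.0750 = 0.4300 m
C+Z_d+Z_r = 0.0400+0.0200+0.0600 = 0.1200 m
sum ≈ 0.2100+0.4594+0.4300+0.1200 ≈ 1.2194 m = S ✓

v_R_max = 21/20 m/s = 1.0500 m/s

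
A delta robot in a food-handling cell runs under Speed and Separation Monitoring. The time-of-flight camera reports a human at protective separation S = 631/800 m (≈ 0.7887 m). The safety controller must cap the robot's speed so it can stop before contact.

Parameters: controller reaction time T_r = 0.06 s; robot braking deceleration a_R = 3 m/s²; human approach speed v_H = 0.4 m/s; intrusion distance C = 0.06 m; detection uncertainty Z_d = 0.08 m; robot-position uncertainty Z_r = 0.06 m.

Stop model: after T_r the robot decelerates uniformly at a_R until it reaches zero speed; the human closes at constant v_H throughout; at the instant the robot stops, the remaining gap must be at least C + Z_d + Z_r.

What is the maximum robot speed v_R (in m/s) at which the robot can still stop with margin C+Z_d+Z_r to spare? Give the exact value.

at the boundary: (1/6)·v² + (29/150)·v + (-2259/4000) = 0
  disc = (29/150)² − 4·(1/6)·(-2259/4000) = 37249/90000 ; √disc = 193/300
  v_R = (−(29/150) + 193/300) / (2·(1/6)) = 27/20 m/s
check:
T_s = v_R/a_R = (27/20)/3 = 0.4500 s
reaction-phase robot travel = 1.3500·0.0600 = 0.0810 m
robot covers 1.3500·0.4500 − ½·3.0000·0.4500² = 0.3038 m while stopping
person approaches 0.4000·(0.0600+0.4500) = 0.2040 m
residual clearance needed = 0.0600+0.0800+0.0600 = 0.2000 m
sum ≈ 0.0810+0.3038+0.2040+0.2000 ≈ 0.7887 m = S ✓

v_R_max = 27/20 m/s = 1.3500 m/s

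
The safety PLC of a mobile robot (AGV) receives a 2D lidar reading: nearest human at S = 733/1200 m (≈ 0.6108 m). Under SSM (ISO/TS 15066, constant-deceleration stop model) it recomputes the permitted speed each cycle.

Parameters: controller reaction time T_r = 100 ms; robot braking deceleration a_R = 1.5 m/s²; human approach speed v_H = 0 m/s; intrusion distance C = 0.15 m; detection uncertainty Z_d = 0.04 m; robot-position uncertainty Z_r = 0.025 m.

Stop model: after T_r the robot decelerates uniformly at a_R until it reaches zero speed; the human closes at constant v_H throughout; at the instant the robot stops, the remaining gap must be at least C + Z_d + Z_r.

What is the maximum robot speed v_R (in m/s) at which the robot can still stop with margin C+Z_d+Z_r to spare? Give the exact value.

v_R_max = 19/20 m/s = 0.9500 m/s

collect terms ⇒ (1/3)·v_R² + (1/10)·v_R + (-19/48) = 0
  disc = (1/10)² − 4·(1/3)·(-19/48) = 121/225 ; √disc = 11/15
  v_R = (−(1/10) + 11/15) / (2·(1/3)) = 19/20 m/s
check:
braking lasts T_s = (19/20)/(3/2) = 0.6333 s
robot covers v_R·T_r = 0.9500·0.1000 = 0.0950 m before braking
robot covers 0.9500·0.6333 − ½·1.5000·0.6333² = 0.3008 m while stopping
person approaches 0.0000·(0.1000+0.6333) = 0.0000 m
margins: 0.1500+0.0400+0.0250 = 0.2150 m
sum ≈ 0.0950+0.3008+0.0000+0.2150 ≈ 0.6108 m = S ✓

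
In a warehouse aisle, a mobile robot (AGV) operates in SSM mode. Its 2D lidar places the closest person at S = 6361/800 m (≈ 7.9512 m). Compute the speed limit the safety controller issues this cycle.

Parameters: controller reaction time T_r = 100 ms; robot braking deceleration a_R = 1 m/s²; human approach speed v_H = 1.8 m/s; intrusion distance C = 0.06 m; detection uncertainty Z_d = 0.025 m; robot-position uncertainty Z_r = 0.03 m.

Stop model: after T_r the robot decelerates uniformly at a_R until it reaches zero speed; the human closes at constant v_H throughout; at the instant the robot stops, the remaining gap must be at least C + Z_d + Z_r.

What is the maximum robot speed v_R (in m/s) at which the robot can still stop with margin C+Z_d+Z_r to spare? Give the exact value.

v_R_max = 49/20 m/s = 2.4500 m/s

collect terms ⇒ (1/2)·v_R² + (19/10)·v_R + (-245/32) = 0
  disc = (19/10)² − 4·(1/2)·(-245/32) = 7569/400 ; √disc = 87/20
  v_R = (−(19/10) + 87/20) / (2·(1/2)) = 49/20 m/s
check:
T_s = v_R/a_R = (49/20)/1 = 2.4500 s
robot covers v_R·T_r = 2.4500·0.1000 = 0.2450 m before braking
braking distance = 2.4500²/(2·1.0000) = 3.0013 m
person approaches 1.8000·(0.1000+2.4500) = 4.5900 m
C+Z_d+Z_r = 0.0600+0.0250+0.0300 = 0.1150 m
sum ≈ 0.2450+3.0013+4.5900+0.1150 ≈ 7.9512 m = S ✓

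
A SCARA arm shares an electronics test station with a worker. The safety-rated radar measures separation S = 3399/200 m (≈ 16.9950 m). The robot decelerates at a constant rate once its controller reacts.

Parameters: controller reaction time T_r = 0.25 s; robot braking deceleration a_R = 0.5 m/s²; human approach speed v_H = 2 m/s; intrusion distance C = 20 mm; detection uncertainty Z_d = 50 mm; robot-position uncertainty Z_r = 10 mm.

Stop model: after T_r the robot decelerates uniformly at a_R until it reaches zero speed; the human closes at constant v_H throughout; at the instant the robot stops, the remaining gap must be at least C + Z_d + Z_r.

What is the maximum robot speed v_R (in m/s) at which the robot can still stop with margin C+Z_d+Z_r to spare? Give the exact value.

v_R_max = 49/20 m/s = 2.4500 m/s

at the boundary: (1)·v² + (17/4)·v + (-3283/200) = 0
  disc = (17/4)² − 4·(1)·(-3283/200) = 33489/400 ; √disc = 183/20
  v_R = (−(17/4) + 183/20) / (2·(1)) = 49/20 m/s
check:
stop time T_s = (49/20)/(1/2) = 4.9000 s
reaction-phase robot travel = 2.4500·0.2500 = 0.6125 m
robot under decel: 2.4500²/(2·0.5000) = 6.0025 m
human closes 2.0000·5.1500 = 10.3000 m
margins: 0.0200+0.0500+0.0100 = 0.0800 m
sum ≈ 0.6125+6.0025+10.3000+0.0800 ≈ 16.9950 m = S ✓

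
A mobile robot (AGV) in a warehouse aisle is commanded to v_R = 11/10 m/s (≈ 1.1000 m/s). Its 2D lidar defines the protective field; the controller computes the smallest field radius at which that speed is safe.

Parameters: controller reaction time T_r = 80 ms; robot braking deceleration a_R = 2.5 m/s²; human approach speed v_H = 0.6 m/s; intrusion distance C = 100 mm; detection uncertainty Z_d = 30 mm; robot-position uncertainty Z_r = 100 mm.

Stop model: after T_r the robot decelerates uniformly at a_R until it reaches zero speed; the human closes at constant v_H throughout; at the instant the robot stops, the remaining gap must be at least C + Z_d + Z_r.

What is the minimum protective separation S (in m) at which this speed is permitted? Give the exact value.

braking lasts T_s = (11/10)/(5/2) = 0.4400 s
robot in T_r: 1.1000·0.0800 = 0.0880 m
robot under decel: 1.1000²/(2·2.5000) = 0.2420 m
human closes 0.6000·0.5200 = 0.3120 m
margins: 0.1000+0.0300+0.1000 = 0.2300 m
S_min ≈ 0.0880+0.2420+0.3120+0.2300  ⇒  S_min = 109/125 m

S_min = 109/125 m = 0.8720 m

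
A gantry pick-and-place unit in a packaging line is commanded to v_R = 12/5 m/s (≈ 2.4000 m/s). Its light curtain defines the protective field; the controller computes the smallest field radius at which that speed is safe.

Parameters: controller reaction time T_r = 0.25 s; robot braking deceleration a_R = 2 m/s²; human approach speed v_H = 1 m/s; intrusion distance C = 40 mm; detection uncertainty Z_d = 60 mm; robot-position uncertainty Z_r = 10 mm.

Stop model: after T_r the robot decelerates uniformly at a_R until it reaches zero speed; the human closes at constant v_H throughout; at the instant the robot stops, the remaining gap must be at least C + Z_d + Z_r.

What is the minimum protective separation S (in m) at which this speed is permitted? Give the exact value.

S_min = 18/5 m = 3.6000 m

T_s = v_R/a_R = (12/5)/2 = 1.2000 s
robot in T_r: 2.4000·0.2500 = 0.6000 m
braking distance = 2.4000²/(2·2.0000) = 1.4400 m
human closes 1.0000·1.4500 = 1.4500 m
margins: 0.0400+0.0600+0.0100 = 0.1100 m
S_min ≈ 0.6000+1.4400+1.4500+0.1100  ⇒  S_min = 18/5 m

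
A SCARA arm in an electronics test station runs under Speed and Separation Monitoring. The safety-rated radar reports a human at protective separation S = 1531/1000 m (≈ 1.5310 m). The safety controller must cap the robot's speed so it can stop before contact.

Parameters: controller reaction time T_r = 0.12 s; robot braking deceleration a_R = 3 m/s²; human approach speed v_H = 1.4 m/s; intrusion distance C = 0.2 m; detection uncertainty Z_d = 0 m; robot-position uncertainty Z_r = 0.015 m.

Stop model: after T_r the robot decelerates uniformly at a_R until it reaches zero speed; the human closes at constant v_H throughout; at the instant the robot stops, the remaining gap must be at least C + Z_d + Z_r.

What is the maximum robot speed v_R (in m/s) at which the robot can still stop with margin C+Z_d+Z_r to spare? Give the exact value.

v_R_max = 7/5 m/s = 1.4000 m/s

collect terms ⇒ (1/6)·v_R² + (44/75)·v_R + (-287/250) = 0
  disc = (44/75)² − 4·(1/6)·(-287/250) = 6241/5625 ; √disc = 79/75
  v_R = (−(44/75) + 79/75) / (2·(1/6)) = 7/5 m/s
check:
T_s = v_R/a_R = (7/5)/3 = 0.4667 s
robot covers v_R·T_r = 1.4000·0.1200 = 0.1680 m before braking
braking distance = 1.4000²/(2·3.0000) = 0.3267 m
human closes 1.4000·0.5867 = 0.8213 m
margins: 0.2000+0.0000+0.0150 = 0.2150 m
sum ≈ 0.1680+0.3267+0.8213+0.2150 ≈ 1.5310 m = S ✓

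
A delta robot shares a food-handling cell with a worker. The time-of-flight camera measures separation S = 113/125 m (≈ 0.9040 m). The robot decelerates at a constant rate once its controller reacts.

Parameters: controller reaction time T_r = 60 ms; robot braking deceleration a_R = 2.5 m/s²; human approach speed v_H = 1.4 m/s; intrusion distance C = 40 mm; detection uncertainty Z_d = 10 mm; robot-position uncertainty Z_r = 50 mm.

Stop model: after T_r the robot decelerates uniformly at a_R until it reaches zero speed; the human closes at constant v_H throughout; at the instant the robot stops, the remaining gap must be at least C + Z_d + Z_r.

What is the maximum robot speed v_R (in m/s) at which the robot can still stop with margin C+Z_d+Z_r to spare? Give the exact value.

collect terms ⇒ (1/5)·v_R² + (31/50)·v_R + (-18/25) = 0
  disc = (31/50)² − 4·(1/5)·(-18/25) = 2401/2500 ; √disc = 49/50
  v_R = (−(31/50) + 49/50) / (2·(1/5)) = 9/10 m/s
check:
braking lasts T_s = (9/10)/(5/2) = 0.3600 s
reaction-phase robot travel = 0.9000·0.0600 = 0.0540 m
robot covers 0.9000·0.3600 − ½·2.5000·0.3600² = 0.1620 m while stopping
human closes 1.4000·0.4200 = 0.5880 m
residual clearance needed = 0.0400+0.0100+0.0500 = 0.1000 m
sum ≈ 0.0540+0.1620+0.5880+0.1000 ≈ 0.9040 m = S ✓

v_R_max = 9/10 m/s = 0.9000 m/s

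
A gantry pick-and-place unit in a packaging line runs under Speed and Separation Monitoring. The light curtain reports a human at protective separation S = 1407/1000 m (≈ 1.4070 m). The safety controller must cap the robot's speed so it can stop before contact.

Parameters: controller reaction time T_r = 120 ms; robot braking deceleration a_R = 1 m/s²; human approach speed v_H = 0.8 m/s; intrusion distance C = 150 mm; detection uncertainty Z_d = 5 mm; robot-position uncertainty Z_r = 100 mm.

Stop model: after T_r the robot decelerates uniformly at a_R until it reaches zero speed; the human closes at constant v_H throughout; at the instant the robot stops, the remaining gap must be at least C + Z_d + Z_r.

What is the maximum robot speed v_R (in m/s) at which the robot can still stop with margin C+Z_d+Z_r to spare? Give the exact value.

v_R_max = 4/5 m/s = 0.8000 m/s

quadratic (1/2)·v² + (23/25)·v + (-132/125) = 0
  disc = (23/25)² − 4·(1/2)·(-132/125) = 1849/625 ; √disc = 43/25
  v_R = (−(23/25) + 43/25) / (2·(1/2)) = 4/5 m/s
check:
T_s = v_R/a_R = (4/5)/1 = 0.8000 s
robot covers v_R·T_r = 0.8000·0.1200 = 0.0960 m before braking
braking distance = 0.8000²/(2·1.0000) = 0.3200 m
human over T_r+T_s: 0.8000·(0.1200+0.8000) = 0.7360 m
C+Z_d+Z_r = 0.1500+0.0050+0.1000 = 0.2550 m
sum ≈ 0.0960+0.3200+0.7360+0.2550 ≈ 1.4070 m = S ✓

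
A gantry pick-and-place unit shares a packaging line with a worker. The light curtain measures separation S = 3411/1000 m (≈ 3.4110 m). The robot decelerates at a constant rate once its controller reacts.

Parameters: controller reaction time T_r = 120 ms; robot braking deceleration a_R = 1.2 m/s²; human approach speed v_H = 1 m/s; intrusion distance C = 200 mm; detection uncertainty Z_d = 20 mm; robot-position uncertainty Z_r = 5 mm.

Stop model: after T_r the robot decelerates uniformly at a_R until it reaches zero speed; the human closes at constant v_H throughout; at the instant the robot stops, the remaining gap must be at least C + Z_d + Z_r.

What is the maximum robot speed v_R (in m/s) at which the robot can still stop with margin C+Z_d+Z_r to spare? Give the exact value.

v_R_max = 9/5 m/s = 1.8000 m/s

quadratic (5/12)·v² + (143/150)·v + (-1533/500) = 0
  disc = (143/150)² − 4·(5/12)·(-1533/500) = 33856/5625 ; √disc = 184/75
  v_R = (−(143/150) + 184/75) / (2·(5/12)) = 9/5 m/s
check:
T_s = v_R/a_R = (9/5)/(6/5) = 1.5000 s
reaction-phase robot travel = 1.8000·0.1200 = 0.2160 m
robot covers 1.8000·1.5000 − ½·1.2000·1.5000² = 1.3500 m while stopping
human closes 1.0000·1.6200 = 1.6200 m
C+Z_d+Z_r = 0.2000+0.0200+0.0050 = 0.2250 m
sum ≈ 0.2160+1.3500+1.6200+0.2250 ≈ 3.4110 m = S ✓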